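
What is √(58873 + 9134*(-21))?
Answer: I*√132941 ≈ 364.61*I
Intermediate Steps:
√(58873 + 9134*(-21)) = √(58873 - 191814) = √(-132941) = I*√132941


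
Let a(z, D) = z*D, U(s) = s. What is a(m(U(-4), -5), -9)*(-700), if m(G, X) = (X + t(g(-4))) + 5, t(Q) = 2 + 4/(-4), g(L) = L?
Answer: 6300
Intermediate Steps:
t(Q) = 1 (t(Q) = 2 + 4*(-¼) = 2 - 1 = 1)
m(G, X) = 6 + X (m(G, X) = (X + 1) + 5 = (1 + X) + 5 = 6 + X)
a(z, D) = D*z
a(m(U(-4), -5), -9)*(-700) = -9*(6 - 5)*(-700) = -9*1*(-700) = -9*(-700) = 6300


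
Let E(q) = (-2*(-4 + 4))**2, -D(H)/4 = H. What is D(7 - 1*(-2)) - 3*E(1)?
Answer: -36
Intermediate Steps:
D(H) = -4*H
E(q) = 0 (E(q) = (-2*0)**2 = 0**2 = 0)
D(7 - 1*(-2)) - 3*E(1) = -4*(7 - 1*(-2)) - 3*0 = -4*(7 + 2) + 0 = -4*9 + 0 = -36 + 0 = -36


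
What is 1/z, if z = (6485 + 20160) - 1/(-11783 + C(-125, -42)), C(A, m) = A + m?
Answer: 11950/318407751 ≈ 3.7530e-5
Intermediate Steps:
z = 318407751/11950 (z = (6485 + 20160) - 1/(-11783 + (-125 - 42)) = 26645 - 1/(-11783 - 167) = 26645 - 1/(-11950) = 26645 - 1*(-1/11950) = 26645 + 1/11950 = 318407751/11950 ≈ 26645.)
1/z = 1/(318407751/11950) = 11950/318407751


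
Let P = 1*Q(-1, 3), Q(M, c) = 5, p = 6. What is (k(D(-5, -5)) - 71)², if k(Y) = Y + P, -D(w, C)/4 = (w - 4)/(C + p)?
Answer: 900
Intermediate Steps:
P = 5 (P = 1*5 = 5)
D(w, C) = -4*(-4 + w)/(6 + C) (D(w, C) = -4*(w - 4)/(C + 6) = -4*(-4 + w)/(6 + C))
k(Y) = 5 + Y (k(Y) = Y + 5 = 5 + Y)
(k(D(-5, -5)) - 71)² = ((5 + 4*(4 - 1*(-5))/(6 - 5)) - 71)² = ((5 + 4*(4 + 5)/1) - 71)² = ((5 + 4*1*9) - 71)² = ((5 + 36) - 71)² = (41 - 71)² = (-30)² = 900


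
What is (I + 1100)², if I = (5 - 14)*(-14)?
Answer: 1503076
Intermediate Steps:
I = 126 (I = -9*(-14) = 126)
(I + 1100)² = (126 + 1100)² = 1226² = 1503076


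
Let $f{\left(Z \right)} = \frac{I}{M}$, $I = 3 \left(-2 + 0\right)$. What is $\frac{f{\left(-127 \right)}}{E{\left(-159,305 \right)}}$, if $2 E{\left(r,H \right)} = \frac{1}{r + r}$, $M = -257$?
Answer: $- \frac{3816}{257} \approx -14.848$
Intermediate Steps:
$I = -6$ ($I = 3 \left(-2\right) = -6$)
$f{\left(Z \right)} = \frac{6}{257}$ ($f{\left(Z \right)} = - \frac{6}{-257} = \left(-6\right) \left(- \frac{1}{257}\right) = \frac{6}{257}$)
$E{\left(r,H \right)} = \frac{1}{4 r}$ ($E{\left(r,H \right)} = \frac{1}{2 \left(r + r\right)} = \frac{1}{2 \cdot 2 r} = \frac{\frac{1}{2} \frac{1}{r}}{2} = \frac{1}{4 r}$)
$\frac{f{\left(-127 \right)}}{E{\left(-159,305 \right)}} = \frac{6}{257 \frac{1}{4 \left(-159\right)}} = \frac{6}{257 \cdot \frac{1}{4} \left(- \frac{1}{159}\right)} = \frac{6}{257 \left(- \frac{1}{636}\right)} = \frac{6}{257} \left(-636\right) = - \frac{3816}{257}$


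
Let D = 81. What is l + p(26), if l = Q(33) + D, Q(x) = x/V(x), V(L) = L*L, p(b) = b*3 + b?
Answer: 6106/33 ≈ 185.03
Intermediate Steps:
p(b) = 4*b (p(b) = 3*b + b = 4*b)
V(L) = L²
Q(x) = 1/x (Q(x) = x/(x²) = x/x² = 1/x)
l = 2674/33 (l = 1/33 + 81 = 2674/33 ≈ 81.030)
l + p(26) = 2674/33 + 4*26 = 2674/33 + 104 = 6106/33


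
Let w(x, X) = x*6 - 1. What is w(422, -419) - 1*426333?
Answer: -423802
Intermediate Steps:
w(x, X) = -1 + 6*x (w(x, X) = 6*x - 1 = -1 + 6*x)
w(422, -419) - 1*426333 = (-1 + 6*422) - 1*426333 = (-1 + 2532) - 426333 = 2531 - 426333 = -423802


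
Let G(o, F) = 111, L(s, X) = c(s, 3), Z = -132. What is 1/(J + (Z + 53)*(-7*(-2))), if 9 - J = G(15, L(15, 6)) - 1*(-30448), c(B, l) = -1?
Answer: -1/31656 ≈ -3.1590e-5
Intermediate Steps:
L(s, X) = -1
J = -30550 (J = 9 - (111 - 1*(-30448)) = 9 - (111 + 30448) = 9 - 1*30559 = 9 - 30559 = -30550)
1/(J + (Z + 53)*(-7*(-2))) = 1/(-30550 + (-132 + 53)*(-7*(-2))) = 1/(-30550 - 79*14) = 1/(-30550 - 1106) = 1/(-31656) = -1/31656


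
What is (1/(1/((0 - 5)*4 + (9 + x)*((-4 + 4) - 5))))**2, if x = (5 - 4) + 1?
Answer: 5625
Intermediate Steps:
x = 2 (x = 1 + 1 = 2)
(1/(1/((0 - 5)*4 + (9 + x)*((-4 + 4) - 5))))**2 = (1/(1/((0 - 5)*4 + (9 + 2)*((-4 + 4) - 5))))**2 = (1/(1/(-5*4 + 11*(0 - 5))))**2 = (1/(1/(-20 + 11*(-5))))**2 = (1/(1/(-20 - 55)))**2 = (1/(1/(-75)))**2 = (1/(-1/75*1))**2 = (1/(-1/75))**2 = (-75)**2 = 5625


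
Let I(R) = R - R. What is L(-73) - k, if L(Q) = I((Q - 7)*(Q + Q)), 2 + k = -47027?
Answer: 47029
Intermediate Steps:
k = -47029 (k = -2 - 47027 = -47029)
I(R) = 0
L(Q) = 0
L(-73) - k = 0 - 1*(-47029) = 0 + 47029 = 47029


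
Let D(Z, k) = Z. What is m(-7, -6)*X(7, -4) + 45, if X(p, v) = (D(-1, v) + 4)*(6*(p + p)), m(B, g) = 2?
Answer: 549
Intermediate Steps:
X(p, v) = 36*p (X(p, v) = (-1 + 4)*(6*(p + p)) = 3*(6*(2*p)) = 3*(12*p) = 36*p)
m(-7, -6)*X(7, -4) + 45 = 2*(36*7) + 45 = 2*252 + 45 = 504 + 45 = 549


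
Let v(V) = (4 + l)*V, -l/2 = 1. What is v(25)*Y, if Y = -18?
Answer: -900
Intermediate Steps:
l = -2 (l = -2*1 = -2)
v(V) = 2*V (v(V) = (4 - 2)*V = 2*V)
v(25)*Y = (2*25)*(-18) = 50*(-18) = -900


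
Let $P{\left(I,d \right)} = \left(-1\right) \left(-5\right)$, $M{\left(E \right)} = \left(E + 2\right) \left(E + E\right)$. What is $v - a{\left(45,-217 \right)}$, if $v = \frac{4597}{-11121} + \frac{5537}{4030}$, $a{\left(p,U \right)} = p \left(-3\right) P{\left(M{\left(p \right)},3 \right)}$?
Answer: $\frac{30294951317}{44817630} \approx 675.96$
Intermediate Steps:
$M{\left(E \right)} = 2 E \left(2 + E\right)$ ($M{\left(E \right)} = \left(2 + E\right) 2 E = 2 E \left(2 + E\right)$)
$P{\left(I,d \right)} = 5$
$a{\left(p,U \right)} = - 15 p$ ($a{\left(p,U \right)} = p \left(-3\right) 5 = - 3 p 5 = - 15 p$)
$v = \frac{43051067}{44817630}$ ($v = 4597 \left(- \frac{1}{11121}\right) + 5537 \cdot \frac{1}{4030} = - \frac{4597}{11121} + \frac{5537}{4030} = \frac{43051067}{44817630} \approx 0.96058$)
$v - a{\left(45,-217 \right)} = \frac{43051067}{44817630} - \left(-15\right) 45 = \frac{43051067}{44817630} - -675 = \frac{43051067}{44817630} + 675 = \frac{30294951317}{44817630}$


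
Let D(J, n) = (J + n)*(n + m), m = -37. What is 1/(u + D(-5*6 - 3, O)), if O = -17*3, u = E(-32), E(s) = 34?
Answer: 1/7426 ≈ 0.00013466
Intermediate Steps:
u = 34
O = -51
D(J, n) = (-37 + n)*(J + n) (D(J, n) = (J + n)*(n - 37) = (J + n)*(-37 + n) = (-37 + n)*(J + n))
1/(u + D(-5*6 - 3, O)) = 1/(34 + ((-51)**2 - 37*(-5*6 - 3) - 37*(-51) + (-5*6 - 3)*(-51))) = 1/(34 + (2601 - 37*(-30 - 3) + 1887 + (-30 - 3)*(-51))) = 1/(34 + (2601 - 37*(-33) + 1887 - 33*(-51))) = 1/(34 + (2601 + 1221 + 1887 + 1683)) = 1/(34 + 7392) = 1/7426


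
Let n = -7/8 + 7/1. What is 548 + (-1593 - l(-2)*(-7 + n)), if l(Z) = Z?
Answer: -4187/4 ≈ -1046.8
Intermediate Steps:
n = 49/8 (n = -7*⅛ + 7*1 = -7/8 + 7 = 49/8 ≈ 6.1250)
548 + (-1593 - l(-2)*(-7 + n)) = 548 + (-1593 - (-2)*(-7 + 49/8)) = 548 + (-1593 - (-2)*(-7)/8) = 548 + (-1593 - 1*7/4) = 548 + (-1593 - 7/4) = 548 - 6379/4 = -4187/4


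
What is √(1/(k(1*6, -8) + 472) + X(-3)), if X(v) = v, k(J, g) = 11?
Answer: 2*I*√174846/483 ≈ 1.7315*I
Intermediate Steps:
√(1/(k(1*6, -8) + 472) + X(-3)) = √(1/(11 + 472) - 3) = √(1/483 - 3) = √(-1448/483) = 2*I*√174846/483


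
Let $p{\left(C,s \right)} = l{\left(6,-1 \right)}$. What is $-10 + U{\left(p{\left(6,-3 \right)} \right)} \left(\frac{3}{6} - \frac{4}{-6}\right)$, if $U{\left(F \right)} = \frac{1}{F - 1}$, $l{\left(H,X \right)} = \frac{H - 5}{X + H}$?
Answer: $- \frac{275}{24} \approx -11.458$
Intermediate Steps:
$l{\left(H,X \right)} = \frac{-5 + H}{H + X}$
$p{\left(C,s \right)} = \frac{1}{5}$ ($p{\left(C,s \right)} = \frac{-5 + 6}{6 - 1} = \frac{1}{5} \cdot 1 = \frac{1}{5}$)
$U{\left(F \right)} = \frac{1}{-1 + F}$
$-10 + U{\left(p{\left(6,-3 \right)} \right)} \left(\frac{3}{6} - \frac{4}{-6}\right) = -10 + \frac{\frac{3}{6} - \frac{4}{-6}}{-1 + \frac{1}{5}} = -10 + \frac{3 \cdot \frac{1}{6} - - \frac{2}{3}}{- \frac{4}{5}} = -10 - \frac{5 \left(\frac{1}{2} + \frac{2}{3}\right)}{4} = -10 - \frac{35}{24} = - \frac{275}{24}$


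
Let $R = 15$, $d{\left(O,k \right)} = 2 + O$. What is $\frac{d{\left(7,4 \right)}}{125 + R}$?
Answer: $\frac{9}{140} \approx 0.064286$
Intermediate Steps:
$\frac{d{\left(7,4 \right)}}{125 + R} = \frac{2 + 7}{125 + 15} = \frac{1}{140} \cdot 9 = \frac{9}{140}$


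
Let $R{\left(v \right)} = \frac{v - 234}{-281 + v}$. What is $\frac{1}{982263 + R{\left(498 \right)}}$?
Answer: $\frac{217}{213151335} \approx 1.0181 \cdot 10^{-6}$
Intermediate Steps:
$R{\left(v \right)} = \frac{-234 + v}{-281 + v}$
$\frac{1}{982263 + R{\left(498 \right)}} = \frac{1}{982263 + \frac{-234 + 498}{-281 + 498}} = \frac{1}{982263 + \frac{1}{217} \cdot 264} = \frac{1}{982263 + \frac{264}{217}} = \frac{1}{\frac{213151335}{217}} = \frac{217}{213151335}$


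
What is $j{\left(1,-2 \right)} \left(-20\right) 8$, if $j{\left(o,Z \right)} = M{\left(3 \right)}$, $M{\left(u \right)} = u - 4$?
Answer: $160$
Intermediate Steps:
$M{\left(u \right)} = -4 + u$
$j{\left(o,Z \right)} = -1$ ($j{\left(o,Z \right)} = -4 + 3 = -1$)
$j{\left(1,-2 \right)} \left(-20\right) 8 = \left(-1\right) \left(-20\right) 8 = 20 \cdot 8 = 160$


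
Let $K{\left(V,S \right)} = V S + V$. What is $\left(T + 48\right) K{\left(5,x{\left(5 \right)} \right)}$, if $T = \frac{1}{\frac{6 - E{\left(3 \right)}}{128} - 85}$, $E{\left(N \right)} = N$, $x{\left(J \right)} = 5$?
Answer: $\frac{15659040}{10877} \approx 1439.6$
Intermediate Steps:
$K{\left(V,S \right)} = V + S V$ ($K{\left(V,S \right)} = S V + V = V + S V$)
$T = - \frac{128}{10877}$ ($T = \frac{1}{\frac{6 - 3}{128} - 85} = \frac{1}{\left(6 - 3\right) \frac{1}{128} - 85} = \frac{1}{3 \cdot \frac{1}{128} - 85} = \frac{1}{\frac{3}{128} - 85} = \frac{1}{- \frac{10877}{128}} = - \frac{128}{10877} \approx -0.011768$)
$\left(T + 48\right) K{\left(5,x{\left(5 \right)} \right)} = \left(- \frac{128}{10877} + 48\right) 5 \left(1 + 5\right) = \frac{521968 \cdot 5 \cdot 6}{10877} = \frac{521968}{10877} \cdot 30 = \frac{15659040}{10877}$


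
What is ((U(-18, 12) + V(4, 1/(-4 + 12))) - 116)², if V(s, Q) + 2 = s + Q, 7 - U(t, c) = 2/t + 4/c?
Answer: 59459521/5184 ≈ 11470.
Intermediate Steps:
U(t, c) = 7 - 4/c - 2/t (U(t, c) = 7 - (2/t + 4/c) = 7 + (-4/c - 2/t) = 7 - 4/c - 2/t)
V(s, Q) = -2 + Q + s (V(s, Q) = -2 + (s + Q) = -2 + (Q + s) = -2 + Q + s)
((U(-18, 12) + V(4, 1/(-4 + 12))) - 116)² = (((7 - 4/12 - 2/(-18)) + (-2 + 1/(-4 + 12) + 4)) - 116)² = (((7 - 4*1/12 - 2*(-1/18)) + (-2 + 1/8 + 4)) - 116)² = (((7 - ⅓ + ⅑) + (-2 + ⅛ + 4)) - 116)² = ((61/9 + 17/8) - 116)² = (641/72 - 116)² = (-7711/72)² = 59459521/5184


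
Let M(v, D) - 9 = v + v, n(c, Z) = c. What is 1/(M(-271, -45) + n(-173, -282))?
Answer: -1/706 ≈ -0.0014164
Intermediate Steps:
M(v, D) = 9 + 2*v (M(v, D) = 9 + (v + v) = 9 + 2*v)
1/(M(-271, -45) + n(-173, -282)) = 1/((9 + 2*(-271)) - 173) = 1/((9 - 542) - 173) = 1/(-533 - 173) = 1/(-706) = -1/706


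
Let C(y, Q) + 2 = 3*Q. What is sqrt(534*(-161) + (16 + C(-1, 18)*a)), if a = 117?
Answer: I*sqrt(79874) ≈ 282.62*I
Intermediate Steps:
C(y, Q) = -2 + 3*Q
sqrt(534*(-161) + (16 + C(-1, 18)*a)) = sqrt(534*(-161) + (16 + (-2 + 3*18)*117)) = sqrt(-85974 + (16 + (-2 + 54)*117)) = sqrt(-85974 + (16 + 52*117)) = sqrt(-85974 + (16 + 6084)) = sqrt(-85974 + 6100) = sqrt(-79874) = I*sqrt(79874)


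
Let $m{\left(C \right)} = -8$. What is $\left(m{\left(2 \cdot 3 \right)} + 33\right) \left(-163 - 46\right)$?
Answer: $-5225$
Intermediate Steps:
$\left(m{\left(2 \cdot 3 \right)} + 33\right) \left(-163 - 46\right) = \left(-8 + 33\right) \left(-163 - 46\right) = 25 \left(-163 - 46\right) = 25 \left(-209\right) = -5225$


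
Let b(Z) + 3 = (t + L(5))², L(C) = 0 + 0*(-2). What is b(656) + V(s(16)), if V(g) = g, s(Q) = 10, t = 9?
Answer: 88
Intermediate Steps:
L(C) = 0 (L(C) = 0 + 0 = 0)
b(Z) = 78 (b(Z) = -3 + (9 + 0)² = -3 + 9² = -3 + 81 = 78)
b(656) + V(s(16)) = 78 + 10 = 88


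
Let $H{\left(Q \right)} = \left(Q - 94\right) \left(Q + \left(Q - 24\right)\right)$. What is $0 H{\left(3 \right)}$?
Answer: $0$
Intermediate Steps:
$H{\left(Q \right)} = \left(-94 + Q\right) \left(-24 + 2 Q\right)$ ($H{\left(Q \right)} = \left(-94 + Q\right) \left(Q + \left(-24 + Q\right)\right) = \left(-94 + Q\right) \left(-24 + 2 Q\right)$)
$0 H{\left(3 \right)} = 0 \left(2256 - 636 + 2 \cdot 3^{2}\right) = 0 \left(2256 - 636 + 2 \cdot 9\right) = 0 \left(2256 - 636 + 18\right) = 0 \cdot 1638 = 0$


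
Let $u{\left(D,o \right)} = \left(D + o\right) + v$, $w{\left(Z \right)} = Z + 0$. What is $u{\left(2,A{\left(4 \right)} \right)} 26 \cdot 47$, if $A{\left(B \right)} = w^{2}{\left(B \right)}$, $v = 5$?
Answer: $28106$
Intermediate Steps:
$w{\left(Z \right)} = Z$
$A{\left(B \right)} = B^{2}$
$u{\left(D,o \right)} = 5 + D + o$ ($u{\left(D,o \right)} = \left(D + o\right) + 5 = 5 + D + o$)
$u{\left(2,A{\left(4 \right)} \right)} 26 \cdot 47 = \left(5 + 2 + 4^{2}\right) 26 \cdot 47 = \left(5 + 2 + 16\right) 26 \cdot 47 = 23 \cdot 26 \cdot 47 = 598 \cdot 47 = 28106$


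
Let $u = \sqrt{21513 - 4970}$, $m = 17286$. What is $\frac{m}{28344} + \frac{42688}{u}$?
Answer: $\frac{2881}{4724} + \frac{42688 \sqrt{16543}}{16543} \approx 332.5$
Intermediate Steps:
$u = \sqrt{16543} \approx 128.62$
$\frac{m}{28344} + \frac{42688}{u} = \frac{17286}{28344} + \frac{42688}{\sqrt{16543}} = 17286 \cdot \frac{1}{28344} + 42688 \frac{\sqrt{16543}}{16543} = \frac{2881}{4724} + \frac{42688 \sqrt{16543}}{16543}$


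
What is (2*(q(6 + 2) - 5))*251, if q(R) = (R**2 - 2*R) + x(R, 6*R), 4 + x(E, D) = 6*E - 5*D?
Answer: -76806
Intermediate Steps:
x(E, D) = -4 - 5*D + 6*E (x(E, D) = -4 + (6*E - 5*D) = -4 + (-5*D + 6*E) = -4 - 5*D + 6*E)
q(R) = -4 + R**2 - 26*R (q(R) = (R**2 - 2*R) + (-4 - 30*R + 6*R) = (R**2 - 2*R) + (-4 - 24*R) = -4 + R**2 - 26*R)
(2*(q(6 + 2) - 5))*251 = (2*((-4 + (6 + 2)**2 - 26*(6 + 2)) - 5))*251 = (2*((-4 + 8**2 - 26*8) - 5))*251 = (2*((-4 + 64 - 208) - 5))*251 = (2*(-148 - 5))*251 = (2*(-153))*251 = -306*251 = -76806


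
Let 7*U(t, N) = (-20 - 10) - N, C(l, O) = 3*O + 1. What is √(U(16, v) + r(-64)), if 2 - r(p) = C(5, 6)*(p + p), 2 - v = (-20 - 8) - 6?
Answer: 2*√29701/7 ≈ 49.240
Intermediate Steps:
C(l, O) = 1 + 3*O
v = 36 (v = 2 - ((-20 - 8) - 6) = 2 - (-28 - 6) = 2 - 1*(-34) = 2 + 34 = 36)
r(p) = 2 - 38*p (r(p) = 2 - (1 + 3*6)*(p + p) = 2 - (1 + 18)*2*p = 2 - 19*2*p = 2 - 38*p)
U(t, N) = -30/7 - N/7 (U(t, N) = ((-20 - 10) - N)/7 = (-30 - N)/7 = -30/7 - N/7)
√(U(16, v) + r(-64)) = √((-30/7 - ⅐*36) + (2 - 38*(-64))) = √((-30/7 - 36/7) + (2 + 2432)) = √(-66/7 + 2434) = √(16972/7) = 2*√29701/7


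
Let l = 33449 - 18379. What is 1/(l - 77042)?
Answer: -1/61972 ≈ -1.6136e-5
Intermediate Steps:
l = 15070
1/(l - 77042) = 1/(15070 - 77042) = 1/(-61972) = -1/61972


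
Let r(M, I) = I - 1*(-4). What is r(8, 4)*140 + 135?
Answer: 1255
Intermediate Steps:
r(M, I) = 4 + I (r(M, I) = I + 4 = 4 + I)
r(8, 4)*140 + 135 = (4 + 4)*140 + 135 = 8*140 + 135 = 1120 + 135 = 1255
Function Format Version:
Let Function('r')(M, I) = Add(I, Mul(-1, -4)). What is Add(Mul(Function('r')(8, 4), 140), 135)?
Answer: 1255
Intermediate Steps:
Function('r')(M, I) = Add(4, I) (Function('r')(M, I) = Add(I, 4) = Add(4, I))
Add(Mul(Function('r')(8, 4), 140), 135) = Add(Mul(Add(4, 4), 140), 135) = Add(Mul(8, 140), 135) = Add(1120, 135) = 1255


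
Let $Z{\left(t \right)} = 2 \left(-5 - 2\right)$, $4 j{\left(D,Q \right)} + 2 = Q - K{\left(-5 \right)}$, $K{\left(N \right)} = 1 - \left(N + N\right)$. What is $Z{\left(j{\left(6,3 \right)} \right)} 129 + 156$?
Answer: $-1650$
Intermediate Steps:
$K{\left(N \right)} = 1 - 2 N$
$j{\left(D,Q \right)} = - \frac{13}{4} + \frac{Q}{4}$ ($j{\left(D,Q \right)} = - \frac{1}{2} + \frac{Q - \left(1 - -10\right)}{4} = - \frac{1}{2} + \frac{Q - \left(1 + 10\right)}{4} = - \frac{1}{2} + \frac{Q - 11}{4} = - \frac{1}{2} + \frac{-11 + Q}{4} = - \frac{1}{2} + \left(- \frac{11}{4} + \frac{Q}{4}\right) = - \frac{13}{4} + \frac{Q}{4}$)
$Z{\left(t \right)} = -14$ ($Z{\left(t \right)} = 2 \left(-7\right) = -14$)
$Z{\left(j{\left(6,3 \right)} \right)} 129 + 156 = \left(-14\right) 129 + 156 = -1806 + 156 = -1650$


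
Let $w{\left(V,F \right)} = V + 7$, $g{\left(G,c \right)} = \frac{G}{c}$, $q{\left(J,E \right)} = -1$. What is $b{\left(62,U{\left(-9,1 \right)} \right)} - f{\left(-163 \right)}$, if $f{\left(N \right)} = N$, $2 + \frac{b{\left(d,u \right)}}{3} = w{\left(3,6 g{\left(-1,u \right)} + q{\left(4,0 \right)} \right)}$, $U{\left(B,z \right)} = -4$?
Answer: $187$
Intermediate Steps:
$w{\left(V,F \right)} = 7 + V$
$b{\left(d,u \right)} = 24$ ($b{\left(d,u \right)} = -6 + 3 \left(7 + 3\right) = -6 + 3 \cdot 10 = -6 + 30 = 24$)
$b{\left(62,U{\left(-9,1 \right)} \right)} - f{\left(-163 \right)} = 24 - -163 = 24 + 163 = 187$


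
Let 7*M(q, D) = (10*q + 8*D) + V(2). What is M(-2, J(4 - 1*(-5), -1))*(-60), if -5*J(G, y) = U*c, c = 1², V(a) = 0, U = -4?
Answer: 816/7 ≈ 116.57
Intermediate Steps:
c = 1
J(G, y) = ⅘ (J(G, y) = -(-4)/5 = -⅕*(-4) = ⅘)
M(q, D) = 8*D/7 + 10*q/7 (M(q, D) = ((10*q + 8*D) + 0)/7 = ((8*D + 10*q) + 0)/7 = (8*D + 10*q)/7 = 8*D/7 + 10*q/7)
M(-2, J(4 - 1*(-5), -1))*(-60) = ((8/7)*(⅘) + (10/7)*(-2))*(-60) = (32/35 - 20/7)*(-60) = -68/35*(-60) = 816/7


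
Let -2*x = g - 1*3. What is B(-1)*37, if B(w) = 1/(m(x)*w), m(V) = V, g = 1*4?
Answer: 74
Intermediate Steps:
g = 4
x = -½ (x = -(4 - 1*3)/2 = -(4 - 3)/2 = -½*1 = -½ ≈ -0.50000)
B(w) = -2/w (B(w) = 1/((-½)*w) = -2/w)
B(-1)*37 = -2/(-1)*37 = -2*(-1)*37 = 2*37 = 74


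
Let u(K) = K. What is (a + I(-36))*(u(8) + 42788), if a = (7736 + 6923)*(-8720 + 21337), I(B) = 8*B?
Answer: 7915219272740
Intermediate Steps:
a = 184952603 (a = 14659*12617 = 184952603)
(a + I(-36))*(u(8) + 42788) = (184952603 + 8*(-36))*(8 + 42788) = (184952603 - 288)*42796 = 184952315*42796 = 7915219272740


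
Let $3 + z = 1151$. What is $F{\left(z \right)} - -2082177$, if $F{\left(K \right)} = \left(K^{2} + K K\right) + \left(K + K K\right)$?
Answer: $6037037$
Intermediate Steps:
$z = 1148$ ($z = -3 + 1151 = 1148$)
$F{\left(K \right)} = K + 3 K^{2}$ ($F{\left(K \right)} = \left(K^{2} + K^{2}\right) + \left(K + K^{2}\right) = 2 K^{2} + \left(K + K^{2}\right) = K + 3 K^{2}$)
$F{\left(z \right)} - -2082177 = 1148 \left(1 + 3 \cdot 1148\right) - -2082177 = 1148 \left(1 + 3444\right) + 2082177 = 1148 \cdot 3445 + 2082177 = 3954860 + 2082177 = 6037037$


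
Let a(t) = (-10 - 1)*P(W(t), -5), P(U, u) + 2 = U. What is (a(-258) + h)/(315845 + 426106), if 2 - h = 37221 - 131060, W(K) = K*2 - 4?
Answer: 99583/741951 ≈ 0.13422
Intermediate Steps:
W(K) = -4 + 2*K (W(K) = 2*K - 4 = -4 + 2*K)
h = 93841 (h = 2 - (37221 - 131060) = 2 - 1*(-93839) = 2 + 93839 = 93841)
P(U, u) = -2 + U
a(t) = 66 - 22*t (a(t) = (-10 - 1)*(-2 + (-4 + 2*t)) = -11*(-6 + 2*t) = 66 - 22*t)
(a(-258) + h)/(315845 + 426106) = ((66 - 22*(-258)) + 93841)/(315845 + 426106) = ((66 + 5676) + 93841)/741951 = (5742 + 93841)*(1/741951) = 99583*(1/741951) = 99583/741951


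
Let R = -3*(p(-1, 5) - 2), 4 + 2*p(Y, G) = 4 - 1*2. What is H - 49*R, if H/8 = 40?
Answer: -121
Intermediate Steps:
H = 320 (H = 8*40 = 320)
p(Y, G) = -1 (p(Y, G) = -2 + (4 - 1*2)/2 = -2 + (4 - 2)/2 = -2 + (1/2)*2 = -2 + 1 = -1)
R = 9 (R = -3*(-1 - 2) = -3*(-3) = -1*(-9) = 9)
H - 49*R = 320 - 49*9 = 320 - 441 = -121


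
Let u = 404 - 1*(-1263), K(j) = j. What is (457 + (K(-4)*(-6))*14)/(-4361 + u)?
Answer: -793/2694 ≈ -0.29436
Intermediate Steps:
u = 1667 (u = 404 + 1263 = 1667)
(457 + (K(-4)*(-6))*14)/(-4361 + u) = (457 - 4*(-6)*14)/(-4361 + 1667) = (457 + 24*14)/(-2694) = (457 + 336)*(-1/2694) = 793*(-1/2694) = -793/2694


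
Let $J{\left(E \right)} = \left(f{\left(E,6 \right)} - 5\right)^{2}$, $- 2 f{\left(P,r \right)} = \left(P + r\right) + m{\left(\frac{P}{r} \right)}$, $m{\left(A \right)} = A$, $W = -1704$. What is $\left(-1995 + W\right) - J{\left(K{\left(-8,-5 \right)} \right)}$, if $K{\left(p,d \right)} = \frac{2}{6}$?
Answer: $- \frac{4880929}{1296} \approx -3766.1$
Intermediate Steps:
$K{\left(p,d \right)} = \frac{1}{3}$ ($K{\left(p,d \right)} = 2 \cdot \frac{1}{6} = \frac{1}{3}$)
$f{\left(P,r \right)} = - \frac{P}{2} - \frac{r}{2} - \frac{P}{2 r}$ ($f{\left(P,r \right)} = - \frac{\left(P + r\right) + \frac{P}{r}}{2} = - \frac{P + r + \frac{P}{r}}{2} = - \frac{P}{2} - \frac{r}{2} - \frac{P}{2 r}$)
$J{\left(E \right)} = \left(-8 - \frac{7 E}{12}\right)^{2}$ ($J{\left(E \right)} = \left(\frac{- E + 6 \left(- E - 6\right)}{2 \cdot 6} - 5\right)^{2} = \left(\frac{1}{2} \cdot \frac{1}{6} \left(- E + 6 \left(- E - 6\right)\right) - 5\right)^{2} = \left(\frac{1}{2} \cdot \frac{1}{6} \left(- E + 6 \left(-6 - E\right)\right) - 5\right)^{2} = \left(\frac{1}{2} \cdot \frac{1}{6} \left(- E - \left(36 + 6 E\right)\right) - 5\right)^{2} = \left(\frac{1}{2} \cdot \frac{1}{6} \left(-36 - 7 E\right) - 5\right)^{2} = \left(\left(-3 - \frac{7 E}{12}\right) - 5\right)^{2} = \left(-8 - \frac{7 E}{12}\right)^{2}$)
$\left(-1995 + W\right) - J{\left(K{\left(-8,-5 \right)} \right)} = \left(-1995 - 1704\right) - \frac{\left(96 + 7 \cdot \frac{1}{3}\right)^{2}}{144} = -3699 - \frac{\left(96 + \frac{7}{3}\right)^{2}}{144} = -3699 - \frac{\left(\frac{295}{3}\right)^{2}}{144} = -3699 - \frac{1}{144} \cdot \frac{87025}{9} = -3699 - \frac{87025}{1296} = - \frac{4880929}{1296}$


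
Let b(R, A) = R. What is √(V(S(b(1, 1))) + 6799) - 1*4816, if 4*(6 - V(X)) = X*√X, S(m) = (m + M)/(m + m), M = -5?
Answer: -4816 + √(27220 + 2*I*√2)/2 ≈ -4733.5 + 0.0042859*I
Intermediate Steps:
S(m) = (-5 + m)/(2*m) (S(m) = (m - 5)/(m + m) = (-5 + m)/((2*m)) = (-5 + m)*(1/(2*m)) = (-5 + m)/(2*m))
V(X) = 6 - X^(3/2)/4 (V(X) = 6 - X*√X/4 = 6 - X^(3/2)/4)
√(V(S(b(1, 1))) + 6799) - 1*4816 = √((6 - √2*(-5 + 1)^(3/2)/4/4) + 6799) - 1*4816 = √((6 - (-2*I*√2)/4) + 6799) - 4816 = √((6 - (-1)*I*√2/2) + 6799) - 4816 = √((6 + I*√2/2) + 6799) - 4816 = √(6805 + I*√2/2) - 4816 = -4816 + √(6805 + I*√2/2)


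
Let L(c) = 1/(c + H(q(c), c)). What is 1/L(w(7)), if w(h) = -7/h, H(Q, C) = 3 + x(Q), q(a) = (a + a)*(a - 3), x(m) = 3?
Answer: 5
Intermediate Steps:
q(a) = 2*a*(-3 + a) (q(a) = (2*a)*(-3 + a) = 2*a*(-3 + a))
H(Q, C) = 6 (H(Q, C) = 3 + 3 = 6)
L(c) = 1/(6 + c) (L(c) = 1/(c + 6) = 1/(6 + c))
1/L(w(7)) = 1/(1/(6 - 7/7)) = 1/(1/(6 - 7*1/7)) = 1/(1/(6 - 1)) = 1/(1/5) = 5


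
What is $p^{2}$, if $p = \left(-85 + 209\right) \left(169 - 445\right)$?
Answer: $1171282176$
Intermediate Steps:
$p = -34224$ ($p = 124 \left(-276\right) = -34224$)
$p^{2} = \left(-34224\right)^{2} = 1171282176$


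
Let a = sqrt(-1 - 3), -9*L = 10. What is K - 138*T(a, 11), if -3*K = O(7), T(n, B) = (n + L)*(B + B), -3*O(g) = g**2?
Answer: 30409/9 - 6072*I ≈ 3378.8 - 6072.0*I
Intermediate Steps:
L = -10/9 (L = -1/9*10 = -10/9 ≈ -1.1111)
O(g) = -g**2/3
a = 2*I (a = sqrt(-4) = 2*I ≈ 2.0*I)
T(n, B) = 2*B*(-10/9 + n) (T(n, B) = (n - 10/9)*(B + B) = (-10/9 + n)*(2*B) = 2*B*(-10/9 + n))
K = 49/9 (K = -(-1)*7**2/9 = -(-1)*49/9 = -1/3*(-49/3) = 49/9 ≈ 5.4444)
K - 138*T(a, 11) = 49/9 - 92*11*(-10 + 9*(2*I))/3 = 49/9 - 92*11*(-10 + 18*I)/3 = 49/9 - 138*(-220/9 + 44*I) = 49/9 + (10120/3 - 6072*I) = 30409/9 - 6072*I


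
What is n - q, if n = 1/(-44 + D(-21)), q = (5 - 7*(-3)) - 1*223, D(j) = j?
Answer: 12804/65 ≈ 196.98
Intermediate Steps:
q = -197 (q = (5 + 21) - 223 = 26 - 223 = -197)
n = -1/65 (n = 1/(-44 - 21) = 1/(-65) = -1/65 ≈ -0.015385)
n - q = -1/65 - 1*(-197) = -1/65 + 197 = 12804/65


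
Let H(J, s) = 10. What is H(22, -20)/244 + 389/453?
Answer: 49723/55266 ≈ 0.89970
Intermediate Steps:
H(22, -20)/244 + 389/453 = 10/244 + 389/453 = 10*(1/244) + 389*(1/453) = 5/122 + 389/453 = 49723/55266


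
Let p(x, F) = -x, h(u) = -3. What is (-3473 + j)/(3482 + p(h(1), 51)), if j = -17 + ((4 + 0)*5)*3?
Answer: -686/697 ≈ -0.98422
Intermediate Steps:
j = 43 (j = -17 + (4*5)*3 = -17 + 20*3 = -17 + 60 = 43)
(-3473 + j)/(3482 + p(h(1), 51)) = (-3473 + 43)/(3482 - 1*(-3)) = -3430/(3482 + 3) = -3430/3485 = -3430*1/3485 = -686/697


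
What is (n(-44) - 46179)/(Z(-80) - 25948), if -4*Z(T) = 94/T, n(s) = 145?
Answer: 7365440/4151633 ≈ 1.7741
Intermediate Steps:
Z(T) = -47/(2*T)
(n(-44) - 46179)/(Z(-80) - 25948) = (145 - 46179)/(-47/2/(-80) - 25948) = -46034/(-47/2*(-1/80) - 25948) = -46034/(47/160 - 25948) = -46034/(-4151633/160) = -46034*(-160/4151633) = 7365440/4151633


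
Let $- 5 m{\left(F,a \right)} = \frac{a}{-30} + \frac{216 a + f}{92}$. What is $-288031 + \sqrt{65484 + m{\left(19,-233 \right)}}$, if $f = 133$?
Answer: $-288031 + \frac{\sqrt{31228144683}}{690} \approx -2.8778 \cdot 10^{5}$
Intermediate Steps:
$m{\left(F,a \right)} = - \frac{133}{460} - \frac{1597 a}{3450}$ ($m{\left(F,a \right)} = - \frac{\frac{a}{-30} + \frac{216 a + 133}{92}}{5} = - \frac{a \left(- \frac{1}{30}\right) + \left(133 + 216 a\right) \frac{1}{92}}{5} = - \frac{- \frac{a}{30} + \left(\frac{133}{92} + \frac{54 a}{23}\right)}{5} = - \frac{\frac{133}{92} + \frac{1597 a}{690}}{5} = - \frac{133}{460} - \frac{1597 a}{3450}$)
$-288031 + \sqrt{65484 + m{\left(19,-233 \right)}} = -288031 + \sqrt{65484 - - \frac{742207}{6900}} = -288031 + \sqrt{65484 + \left(- \frac{133}{460} + \frac{372101}{3450}\right)} = -288031 + \sqrt{65484 + \frac{742207}{6900}} = -288031 + \sqrt{\frac{452581807}{6900}} = -288031 + \frac{\sqrt{31228144683}}{690}$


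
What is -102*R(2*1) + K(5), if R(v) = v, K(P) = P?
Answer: -199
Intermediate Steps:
-102*R(2*1) + K(5) = -204 + 5 = -199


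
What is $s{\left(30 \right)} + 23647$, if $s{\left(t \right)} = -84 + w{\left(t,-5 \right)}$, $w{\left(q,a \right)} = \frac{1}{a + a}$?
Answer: $\frac{235629}{10} \approx 23563.0$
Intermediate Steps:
$w{\left(q,a \right)} = \frac{1}{2 a}$
$s{\left(t \right)} = - \frac{841}{10}$ ($s{\left(t \right)} = -84 + \frac{1}{2 \left(-5\right)} = -84 + \frac{1}{2} \left(- \frac{1}{5}\right) = -84 - \frac{1}{10} = - \frac{841}{10}$)
$s{\left(30 \right)} + 23647 = - \frac{841}{10} + 23647 = \frac{235629}{10}$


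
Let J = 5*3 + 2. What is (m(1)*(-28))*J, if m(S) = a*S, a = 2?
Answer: -952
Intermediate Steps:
J = 17 (J = 15 + 2 = 17)
m(S) = 2*S
(m(1)*(-28))*J = ((2*1)*(-28))*17 = (2*(-28))*17 = -56*17 = -952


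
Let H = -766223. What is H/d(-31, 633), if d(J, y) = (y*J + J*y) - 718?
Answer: 766223/39964 ≈ 19.173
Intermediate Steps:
d(J, y) = -718 + 2*J*y (d(J, y) = (J*y + J*y) - 718 = 2*J*y - 718 = -718 + 2*J*y)
H/d(-31, 633) = -766223/(-718 + 2*(-31)*633) = -766223/(-718 - 39246) = -766223/(-39964) = -766223*(-1/39964) = 766223/39964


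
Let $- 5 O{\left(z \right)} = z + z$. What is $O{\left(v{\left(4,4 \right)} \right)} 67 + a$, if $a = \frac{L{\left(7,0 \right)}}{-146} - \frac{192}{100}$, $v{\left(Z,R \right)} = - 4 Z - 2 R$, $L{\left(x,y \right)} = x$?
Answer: $\frac{2340497}{3650} \approx 641.23$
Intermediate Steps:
$a = - \frac{7183}{3650}$ ($a = \frac{7}{-146} - \frac{192}{100} = 7 \left(- \frac{1}{146}\right) - \frac{48}{25} = - \frac{7}{146} - \frac{48}{25} = - \frac{7183}{3650} \approx -1.9679$)
$O{\left(z \right)} = - \frac{2 z}{5}$ ($O{\left(z \right)} = - \frac{z + z}{5} = - \frac{2 z}{5}$)
$O{\left(v{\left(4,4 \right)} \right)} 67 + a = - \frac{2 \left(\left(-4\right) 4 - 8\right)}{5} \cdot 67 - \frac{7183}{3650} = - \frac{2 \left(-16 - 8\right)}{5} \cdot 67 - \frac{7183}{3650} = \left(- \frac{2}{5}\right) \left(-24\right) 67 - \frac{7183}{3650} = \frac{48}{5} \cdot 67 - \frac{7183}{3650} = \frac{3216}{5} - \frac{7183}{3650} = \frac{2340497}{3650}$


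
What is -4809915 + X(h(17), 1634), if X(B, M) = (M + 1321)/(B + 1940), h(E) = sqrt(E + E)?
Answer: -3017071137365/627261 - 985*sqrt(34)/1254522 ≈ -4.8099e+6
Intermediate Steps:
h(E) = sqrt(2)*sqrt(E) (h(E) = sqrt(2*E) = sqrt(2)*sqrt(E))
X(B, M) = (1321 + M)/(1940 + B)
-4809915 + X(h(17), 1634) = -4809915 + (1321 + 1634)/(1940 + sqrt(2)*sqrt(17)) = -4809915 + 2955/(1940 + sqrt(34))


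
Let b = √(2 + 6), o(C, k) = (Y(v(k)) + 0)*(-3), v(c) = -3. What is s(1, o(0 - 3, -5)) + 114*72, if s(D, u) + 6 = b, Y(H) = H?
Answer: 8202 + 2*√2 ≈ 8204.8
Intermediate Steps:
o(C, k) = 9 (o(C, k) = (-3 + 0)*(-3) = -3*(-3) = 9)
b = 2*√2 (b = √8 = 2*√2 ≈ 2.8284)
s(D, u) = -6 + 2*√2
s(1, o(0 - 3, -5)) + 114*72 = (-6 + 2*√2) + 114*72 = (-6 + 2*√2) + 8208 = 8202 + 2*√2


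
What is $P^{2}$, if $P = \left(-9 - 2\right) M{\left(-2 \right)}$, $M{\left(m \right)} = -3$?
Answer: $1089$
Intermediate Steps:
$P = 33$ ($P = \left(-9 - 2\right) \left(-3\right) = \left(-11\right) \left(-3\right) = 33$)
$P^{2} = 33^{2} = 1089$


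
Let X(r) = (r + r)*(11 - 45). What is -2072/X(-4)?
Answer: -259/34 ≈ -7.6176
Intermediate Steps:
X(r) = -68*r (X(r) = (2*r)*(-34) = -68*r)
-2072/X(-4) = -2072/((-68*(-4))) = -2072/272 = -2072*1/272 = -259/34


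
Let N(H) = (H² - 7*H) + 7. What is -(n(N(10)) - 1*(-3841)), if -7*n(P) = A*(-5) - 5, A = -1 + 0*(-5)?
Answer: -3841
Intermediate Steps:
A = -1 (A = -1 + 0 = -1)
N(H) = 7 + H² - 7*H
n(P) = 0 (n(P) = -(-1*(-5) - 5)/7 = -(5 - 5)/7 = -⅐*0 = 0)
-(n(N(10)) - 1*(-3841)) = -(0 - 1*(-3841)) = -(0 + 3841) = -1*3841 = -3841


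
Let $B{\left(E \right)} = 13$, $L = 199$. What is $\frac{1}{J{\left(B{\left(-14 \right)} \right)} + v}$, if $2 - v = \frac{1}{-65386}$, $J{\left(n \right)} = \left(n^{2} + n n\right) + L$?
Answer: $\frac{65386}{35243055} \approx 0.0018553$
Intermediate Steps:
$J{\left(n \right)} = 199 + 2 n^{2}$ ($J{\left(n \right)} = \left(n^{2} + n n\right) + 199 = \left(n^{2} + n^{2}\right) + 199 = 2 n^{2} + 199 = 199 + 2 n^{2}$)
$v = \frac{130773}{65386}$ ($v = 2 - \frac{1}{-65386} = 2 - - \frac{1}{65386} = 2 + \frac{1}{65386} = \frac{130773}{65386} \approx 2.0$)
$\frac{1}{J{\left(B{\left(-14 \right)} \right)} + v} = \frac{1}{\left(199 + 2 \cdot 13^{2}\right) + \frac{130773}{65386}} = \frac{1}{\left(199 + 2 \cdot 169\right) + \frac{130773}{65386}} = \frac{1}{\left(199 + 338\right) + \frac{130773}{65386}} = \frac{1}{537 + \frac{130773}{65386}} = \frac{1}{\frac{35243055}{65386}} = \frac{65386}{35243055}$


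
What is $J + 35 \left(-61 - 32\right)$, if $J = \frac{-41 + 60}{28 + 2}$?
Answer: $- \frac{97631}{30} \approx -3254.4$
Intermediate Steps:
$J = \frac{19}{30} \approx 0.63333$
$J + 35 \left(-61 - 32\right) = \frac{19}{30} + 35 \left(-61 - 32\right) = \frac{19}{30} + 35 \left(-93\right) = \frac{19}{30} - 3255 = - \frac{97631}{30}$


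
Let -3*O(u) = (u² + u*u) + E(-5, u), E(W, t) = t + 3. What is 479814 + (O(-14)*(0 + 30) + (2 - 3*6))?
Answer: 475988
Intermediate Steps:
E(W, t) = 3 + t
O(u) = -1 - 2*u²/3 - u/3 (O(u) = -((u² + u*u) + (3 + u))/3 = -((u² + u²) + (3 + u))/3 = -(2*u² + (3 + u))/3 = -(3 + u + 2*u²)/3 = -1 - 2*u²/3 - u/3)
479814 + (O(-14)*(0 + 30) + (2 - 3*6)) = 479814 + ((-1 - ⅔*(-14)² - ⅓*(-14))*(0 + 30) + (2 - 3*6)) = 479814 + ((-1 - ⅔*196 + 14/3)*30 + (2 - 18)) = 479814 + ((-1 - 392/3 + 14/3)*30 - 16) = 479814 + (-127*30 - 16) = 479814 + (-3810 - 16) = 479814 - 3826 = 475988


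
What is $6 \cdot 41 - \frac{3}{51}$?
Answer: $\frac{4181}{17} \approx 245.94$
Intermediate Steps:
$6 \cdot 41 - \frac{3}{51} = 246 - \frac{1}{17} = \frac{4181}{17}$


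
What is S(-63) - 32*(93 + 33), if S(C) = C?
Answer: -4095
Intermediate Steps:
S(-63) - 32*(93 + 33) = -63 - 32*(93 + 33) = -63 - 32*126 = -63 - 4032 = -4095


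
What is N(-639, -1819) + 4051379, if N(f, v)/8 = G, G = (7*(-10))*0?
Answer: 4051379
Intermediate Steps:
G = 0 (G = -70*0 = 0)
N(f, v) = 0 (N(f, v) = 8*0 = 0)
N(-639, -1819) + 4051379 = 0 + 4051379 = 4051379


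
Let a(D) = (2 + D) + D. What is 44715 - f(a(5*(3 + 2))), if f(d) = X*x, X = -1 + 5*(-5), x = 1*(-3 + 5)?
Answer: 44767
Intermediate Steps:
x = 2 (x = 1*2 = 2)
a(D) = 2 + 2*D
X = -26 (X = -1 - 25 = -26)
f(d) = -52 (f(d) = -26*2 = -52)
44715 - f(a(5*(3 + 2))) = 44715 - 1*(-52) = 44715 + 52 = 44767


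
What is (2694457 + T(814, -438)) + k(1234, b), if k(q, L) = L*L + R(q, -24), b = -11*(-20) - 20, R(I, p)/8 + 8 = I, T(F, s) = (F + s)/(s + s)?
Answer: 600993941/219 ≈ 2.7443e+6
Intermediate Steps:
T(F, s) = (F + s)/(2*s) (T(F, s) = (F + s)/((2*s)) = (F + s)*(1/(2*s)) = (F + s)/(2*s))
R(I, p) = -64 + 8*I
b = 200 (b = 220 - 20 = 200)
k(q, L) = -64 + L² + 8*q (k(q, L) = L*L + (-64 + 8*q) = L² + (-64 + 8*q) = -64 + L² + 8*q)
(2694457 + T(814, -438)) + k(1234, b) = (2694457 + (½)*(814 - 438)/(-438)) + (-64 + 200² + 8*1234) = (2694457 + (½)*(-1/438)*376) + (-64 + 40000 + 9872) = (2694457 - 94/219) + 49808 = 590085989/219 + 49808 = 600993941/219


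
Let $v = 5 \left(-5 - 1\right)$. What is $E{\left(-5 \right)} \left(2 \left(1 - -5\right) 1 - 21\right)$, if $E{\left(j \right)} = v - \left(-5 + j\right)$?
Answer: $180$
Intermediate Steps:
$v = -30$ ($v = 5 \left(-6\right) = -30$)
$E{\left(j \right)} = -25 - j$ ($E{\left(j \right)} = -30 - \left(-5 + j\right) = -25 - j$)
$E{\left(-5 \right)} \left(2 \left(1 - -5\right) 1 - 21\right) = \left(-25 - -5\right) \left(2 \left(1 - -5\right) 1 - 21\right) = \left(-25 + 5\right) \left(2 \left(1 + 5\right) 1 - 21\right) = - 20 \left(2 \cdot 6 \cdot 1 - 21\right) = - 20 \left(12 \cdot 1 - 21\right) = - 20 \left(12 - 21\right) = \left(-20\right) \left(-9\right) = 180$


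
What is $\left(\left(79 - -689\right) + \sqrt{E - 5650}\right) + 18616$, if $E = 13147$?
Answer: $19384 + 21 \sqrt{17} \approx 19471.0$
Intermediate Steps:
$\left(\left(79 - -689\right) + \sqrt{E - 5650}\right) + 18616 = \left(\left(79 - -689\right) + \sqrt{13147 - 5650}\right) + 18616 = \left(\left(79 + 689\right) + \sqrt{7497}\right) + 18616 = \left(768 + 21 \sqrt{17}\right) + 18616 = 19384 + 21 \sqrt{17}$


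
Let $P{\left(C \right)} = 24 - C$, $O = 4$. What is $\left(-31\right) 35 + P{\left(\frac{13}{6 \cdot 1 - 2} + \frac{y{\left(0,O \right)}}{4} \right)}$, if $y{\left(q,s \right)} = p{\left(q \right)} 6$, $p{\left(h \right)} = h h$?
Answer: $- \frac{4257}{4} \approx -1064.3$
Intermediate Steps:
$p{\left(h \right)} = h^{2}$
$y{\left(q,s \right)} = 6 q^{2}$ ($y{\left(q,s \right)} = q^{2} \cdot 6 = 6 q^{2}$)
$\left(-31\right) 35 + P{\left(\frac{13}{6 \cdot 1 - 2} + \frac{y{\left(0,O \right)}}{4} \right)} = \left(-31\right) 35 - \left(-24 + \frac{13}{6 \cdot 1 - 2} + \frac{6 \cdot 0^{2}}{4}\right) = -1085 - \left(-24 + \frac{13}{6 - 2} + 6 \cdot 0 \cdot \frac{1}{4}\right) = -1085 + \left(24 - \left(\frac{13}{4} + 0 \cdot \frac{1}{4}\right)\right) = -1085 + \left(24 - \left(13 \cdot \frac{1}{4} + 0\right)\right) = -1085 + \left(24 - \left(\frac{13}{4} + 0\right)\right) = -1085 + \left(24 - \frac{13}{4}\right) = -1085 + \frac{83}{4} = - \frac{4257}{4}$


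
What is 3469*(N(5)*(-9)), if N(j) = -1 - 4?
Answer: 156105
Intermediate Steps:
N(j) = -5
3469*(N(5)*(-9)) = 3469*(-5*(-9)) = 3469*45 = 156105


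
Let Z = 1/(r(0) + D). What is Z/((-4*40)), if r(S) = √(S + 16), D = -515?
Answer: 1/81760 ≈ 1.2231e-5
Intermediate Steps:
r(S) = √(16 + S)
Z = -1/511 (Z = 1/(√(16 + 0) - 515) = 1/(√16 - 515) = 1/(4 - 515) = 1/(-511) = -1/511 ≈ -0.0019569)
Z/((-4*40)) = -1/(511*((-4*40))) = -1/511/(-160) = -1/511*(-1/160) = 1/81760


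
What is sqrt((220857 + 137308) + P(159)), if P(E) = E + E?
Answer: sqrt(358483) ≈ 598.73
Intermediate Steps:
P(E) = 2*E
sqrt((220857 + 137308) + P(159)) = sqrt((220857 + 137308) + 2*159) = sqrt(358165 + 318) = sqrt(358483)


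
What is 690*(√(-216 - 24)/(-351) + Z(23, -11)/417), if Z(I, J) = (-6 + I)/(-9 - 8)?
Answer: -230/139 - 920*I*√15/117 ≈ -1.6547 - 30.454*I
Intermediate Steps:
Z(I, J) = 6/17 - I/17 (Z(I, J) = (-6 + I)/(-17) = (-6 + I)*(-1/17) = 6/17 - I/17)
690*(√(-216 - 24)/(-351) + Z(23, -11)/417) = 690*(√(-216 - 24)/(-351) + (6/17 - 1/17*23)/417) = 690*(√(-240)*(-1/351) + (6/17 - 23/17)*(1/417)) = 690*((4*I*√15)*(-1/351) - 1*1/417) = 690*(-4*I*√15/351 - 1/417) = 690*(-1/417 - 4*I*√15/351) = -230/139 - 920*I*√15/117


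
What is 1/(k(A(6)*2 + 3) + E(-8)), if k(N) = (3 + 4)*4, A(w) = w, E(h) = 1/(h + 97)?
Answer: 89/2493 ≈ 0.035700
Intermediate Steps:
E(h) = 1/(97 + h)
k(N) = 28 (k(N) = 7*4 = 28)
1/(k(A(6)*2 + 3) + E(-8)) = 1/(28 + 1/(97 - 8)) = 1/(28 + 1/89) = 1/(2493/89) = 89/2493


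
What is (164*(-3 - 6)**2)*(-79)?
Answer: -1049436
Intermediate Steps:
(164*(-3 - 6)**2)*(-79) = (164*(-9)**2)*(-79) = (164*81)*(-79) = 13284*(-79) = -1049436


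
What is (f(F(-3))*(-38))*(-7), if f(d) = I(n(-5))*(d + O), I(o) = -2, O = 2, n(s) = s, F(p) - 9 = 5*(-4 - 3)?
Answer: 12768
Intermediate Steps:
F(p) = -26 (F(p) = 9 + 5*(-4 - 3) = 9 + 5*(-7) = 9 - 35 = -26)
f(d) = -4 - 2*d (f(d) = -2*(d + 2) = -2*(2 + d) = -4 - 2*d)
(f(F(-3))*(-38))*(-7) = ((-4 - 2*(-26))*(-38))*(-7) = ((-4 + 52)*(-38))*(-7) = (48*(-38))*(-7) = -1824*(-7) = 12768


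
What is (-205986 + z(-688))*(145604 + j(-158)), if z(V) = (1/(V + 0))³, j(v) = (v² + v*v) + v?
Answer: -6552994318129962391/162830336 ≈ -4.0244e+10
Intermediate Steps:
j(v) = v + 2*v² (j(v) = (v² + v²) + v = 2*v² + v = v + 2*v²)
z(V) = V⁻³ (z(V) = (1/V)³ = V⁻³)
(-205986 + z(-688))*(145604 + j(-158)) = (-205986 + (-688)⁻³)*(145604 - 158*(1 + 2*(-158))) = (-205986 - 1/325660672)*(145604 - 158*(1 - 316)) = -67081539182593*(145604 - 158*(-315))/325660672 = -67081539182593*(145604 + 49770)/325660672 = -67081539182593/325660672*195374 = -6552994318129962391/162830336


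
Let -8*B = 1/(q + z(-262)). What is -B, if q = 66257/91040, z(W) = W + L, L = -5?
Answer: -11380/24241423 ≈ -0.00046944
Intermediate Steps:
z(W) = -5 + W (z(W) = W - 5 = -5 + W)
q = 66257/91040 (q = 66257*(1/91040) = 66257/91040 ≈ 0.72778)
B = 11380/24241423 (B = -1/(8*(66257/91040 + (-5 - 262))) = -1/(8*(66257/91040 - 267)) = -1/(8*(-24241423/91040)) = -⅛*(-91040/24241423) = 11380/24241423 ≈ 0.00046944)
-B = -1*11380/24241423 = -11380/24241423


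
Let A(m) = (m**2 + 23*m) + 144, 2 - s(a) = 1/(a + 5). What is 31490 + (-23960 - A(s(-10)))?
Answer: 183264/25 ≈ 7330.6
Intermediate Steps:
s(a) = 2 - 1/(5 + a) (s(a) = 2 - 1/(a + 5) = 2 - 1/(5 + a))
A(m) = 144 + m**2 + 23*m
31490 + (-23960 - A(s(-10))) = 31490 + (-23960 - (144 + ((9 + 2*(-10))/(5 - 10))**2 + 23*((9 + 2*(-10))/(5 - 10)))) = 31490 + (-23960 - (144 + ((9 - 20)/(-5))**2 + 23*((9 - 20)/(-5)))) = 31490 + (-23960 - (144 + (-1/5*(-11))**2 + 23*(-1/5*(-11)))) = 31490 + (-23960 - (144 + (11/5)**2 + 23*(11/5))) = 31490 + (-23960 - (144 + 121/25 + 253/5)) = 31490 + (-23960 - 1*4986/25) = 31490 + (-23960 - 4986/25) = 31490 - 603986/25 = 183264/25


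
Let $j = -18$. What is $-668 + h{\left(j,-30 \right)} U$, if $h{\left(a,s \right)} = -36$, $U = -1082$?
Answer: $38284$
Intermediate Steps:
$-668 + h{\left(j,-30 \right)} U = -668 - -38952 = -668 + 38952 = 38284$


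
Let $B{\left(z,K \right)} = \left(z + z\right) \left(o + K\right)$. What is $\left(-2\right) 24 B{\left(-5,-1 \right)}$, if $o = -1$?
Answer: $-960$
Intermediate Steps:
$B{\left(z,K \right)} = 2 z \left(-1 + K\right)$ ($B{\left(z,K \right)} = \left(z + z\right) \left(-1 + K\right) = 2 z \left(-1 + K\right)$)
$\left(-2\right) 24 B{\left(-5,-1 \right)} = \left(-2\right) 24 \cdot 2 \left(-5\right) \left(-1 - 1\right) = - 48 \cdot 2 \left(-5\right) \left(-2\right) = \left(-48\right) 20 = -960$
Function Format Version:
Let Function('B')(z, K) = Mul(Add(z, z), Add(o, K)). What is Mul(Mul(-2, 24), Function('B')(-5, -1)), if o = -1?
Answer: -960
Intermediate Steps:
Function('B')(z, K) = Mul(2, z, Add(-1, K)) (Function('B')(z, K) = Mul(Add(z, z), Add(-1, K)) = Mul(Mul(2, z), Add(-1, K)) = Mul(2, z, Add(-1, K)))
Mul(Mul(-2, 24), Function('B')(-5, -1)) = Mul(Mul(-2, 24), Mul(2, -5, Add(-1, -1))) = Mul(-48, Mul(2, -5, -2)) = Mul(-48, 20) = -960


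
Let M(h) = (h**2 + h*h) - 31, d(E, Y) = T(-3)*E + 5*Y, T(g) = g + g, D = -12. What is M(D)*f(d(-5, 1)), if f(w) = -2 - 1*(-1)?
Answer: -257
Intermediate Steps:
T(g) = 2*g
d(E, Y) = -6*E + 5*Y (d(E, Y) = (2*(-3))*E + 5*Y = -6*E + 5*Y)
M(h) = -31 + 2*h**2 (M(h) = (h**2 + h**2) - 31 = 2*h**2 - 31 = -31 + 2*h**2)
f(w) = -1 (f(w) = -2 + 1 = -1)
M(D)*f(d(-5, 1)) = (-31 + 2*(-12)**2)*(-1) = (-31 + 2*144)*(-1) = (-31 + 288)*(-1) = 257*(-1) = -257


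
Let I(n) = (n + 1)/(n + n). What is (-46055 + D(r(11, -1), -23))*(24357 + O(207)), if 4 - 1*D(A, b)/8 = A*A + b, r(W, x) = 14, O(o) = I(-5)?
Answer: -5773556309/5 ≈ -1.1547e+9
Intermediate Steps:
I(n) = (1 + n)/(2*n) (I(n) = (1 + n)/((2*n)) = (1 + n)*(1/(2*n)) = (1 + n)/(2*n))
O(o) = ⅖ (O(o) = (½)*(1 - 5)/(-5) = (½)*(-⅕)*(-4) = ⅖)
D(A, b) = 32 - 8*b - 8*A² (D(A, b) = 32 - 8*(A*A + b) = 32 - 8*(A² + b) = 32 - 8*(b + A²) = 32 + (-8*b - 8*A²) = 32 - 8*b - 8*A²)
(-46055 + D(r(11, -1), -23))*(24357 + O(207)) = (-46055 + (32 - 8*(-23) - 8*14²))*(24357 + ⅖) = (-46055 + (32 + 184 - 8*196))*(121787/5) = (-46055 + (32 + 184 - 1568))*(121787/5) = (-46055 - 1352)*(121787/5) = -47407*121787/5 = -5773556309/5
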